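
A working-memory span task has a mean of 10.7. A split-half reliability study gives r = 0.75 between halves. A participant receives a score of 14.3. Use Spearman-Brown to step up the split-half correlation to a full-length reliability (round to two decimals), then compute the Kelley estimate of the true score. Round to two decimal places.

13.80

Spearman-Brown: ρ = 2r/(1 + r) = 2(0.75)/(1 + 0.75) = 1.500/1.75 = 0.8571 → 0.86
T̂ = 0.86(14.3) + 0.14(10.7) = 12.298 + 1.498 = 13.796 → 13.80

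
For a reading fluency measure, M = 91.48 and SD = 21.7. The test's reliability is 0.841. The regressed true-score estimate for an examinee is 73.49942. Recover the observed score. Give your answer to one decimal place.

T̂ = ρX + (1 − ρ)μ  ⇒  X = (T̂ − (1 − ρ)μ) / ρ
X = (73.49942 − 0.159 × 91.48) / 0.841 = (73.49942 − 14.54532) / 0.841 = 58.95410 / 0.841 = 70.100

70.1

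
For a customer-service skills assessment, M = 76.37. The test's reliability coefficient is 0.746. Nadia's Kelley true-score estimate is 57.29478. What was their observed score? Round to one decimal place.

T̂ = ρX + (1 − ρ)μ  ⇒  X = (T̂ − (1 − ρ)μ) / ρ
X = (57.29478 − 0.254 × 76.37) / 0.746 = (57.29478 − 19.39798) / 0.746 = 37.89680 / 0.746 = 50.800

50.8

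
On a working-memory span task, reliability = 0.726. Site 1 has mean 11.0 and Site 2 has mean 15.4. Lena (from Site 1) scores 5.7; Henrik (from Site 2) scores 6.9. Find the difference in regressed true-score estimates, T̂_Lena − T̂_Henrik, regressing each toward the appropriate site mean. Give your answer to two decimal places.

-2.08

T̂_Lena = 0.726(5.7) + 0.274(11.0) = 7.1522
T̂_Henrik = 0.726(6.9) + 0.274(15.4) = 9.2290
Difference = 7.1522 − 9.2290 = -2.0768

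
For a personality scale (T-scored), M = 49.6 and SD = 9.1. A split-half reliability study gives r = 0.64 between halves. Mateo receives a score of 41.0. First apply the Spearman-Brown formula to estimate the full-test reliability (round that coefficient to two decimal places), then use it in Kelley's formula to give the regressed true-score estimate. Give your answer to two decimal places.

42.89

Spearman-Brown: ρ = 2r/(1 + r) = 2(0.64)/(1 + 0.64) = 1.280/1.64 = 0.7805 → 0.78
T̂ = 0.78(41.0) + 0.22(49.6) = 31.980 + 10.912 = 42.892 → 42.89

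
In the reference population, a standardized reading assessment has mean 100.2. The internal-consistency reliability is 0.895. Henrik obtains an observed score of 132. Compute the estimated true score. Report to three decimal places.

128.661

T̂ = 0.895(132) + 0.105(100.2) = 118.140 + 10.5210 = 128.6610 → 128.661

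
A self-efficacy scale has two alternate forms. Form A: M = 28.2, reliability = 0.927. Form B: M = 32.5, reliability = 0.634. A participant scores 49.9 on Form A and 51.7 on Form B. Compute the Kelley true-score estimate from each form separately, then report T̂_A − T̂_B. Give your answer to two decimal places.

3.64

T̂_A = 0.927(49.9) + 0.073(28.2) = 48.3159
T̂_B = 0.634(51.7) + 0.366(32.5) = 44.6728
T̂_A − T̂_B = 3.6431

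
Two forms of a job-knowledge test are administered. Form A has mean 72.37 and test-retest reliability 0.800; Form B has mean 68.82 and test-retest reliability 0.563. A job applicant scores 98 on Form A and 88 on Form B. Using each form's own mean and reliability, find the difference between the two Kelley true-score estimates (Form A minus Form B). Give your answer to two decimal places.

T̂_A = 0.800(98) + 0.200(72.37) = 92.8740
T̂_B = 0.563(88) + 0.437(68.82) = 79.6183
T̂_A − T̂_B = 13.2557

13.26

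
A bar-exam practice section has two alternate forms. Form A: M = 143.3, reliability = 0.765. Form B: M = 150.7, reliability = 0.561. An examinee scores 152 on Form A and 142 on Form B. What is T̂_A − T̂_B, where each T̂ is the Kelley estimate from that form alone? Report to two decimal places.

T̂_A = 0.765(152) + 0.235(143.3) = 149.9555
T̂_B = 0.561(142) + 0.439(150.7) = 145.8193
T̂_A − T̂_B = 4.1362

4.14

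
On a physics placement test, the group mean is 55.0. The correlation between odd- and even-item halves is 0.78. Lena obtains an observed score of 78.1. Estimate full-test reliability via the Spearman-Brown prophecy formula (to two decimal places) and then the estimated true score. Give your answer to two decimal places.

75.33

Spearman-Brown: ρ = 2r/(1 + r) = 2(0.78)/(1 + 0.78) = 1.560/1.78 = 0.8764 → 0.88
Weight the observed score by reliability and the mean by (1 − reliability): T̂ = 0.88·78.1 + 0.12·55.0 = 68.728 + 6.600 = 75.328.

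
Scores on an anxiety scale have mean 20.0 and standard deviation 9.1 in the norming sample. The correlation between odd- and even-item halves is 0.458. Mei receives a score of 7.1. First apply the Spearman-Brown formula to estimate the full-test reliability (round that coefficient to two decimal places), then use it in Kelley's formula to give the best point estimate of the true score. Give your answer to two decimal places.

Spearman-Brown: ρ = 2r/(1 + r) = 2(0.458)/(1 + 0.458) = 0.9160/1.458 = 0.6283 → 0.63
Weight the observed score by reliability and the mean by (1 − reliability): T̂ = 0.63·7.1 + 0.37·20.0 = 4.473 + 7.400 = 11.873.

11.87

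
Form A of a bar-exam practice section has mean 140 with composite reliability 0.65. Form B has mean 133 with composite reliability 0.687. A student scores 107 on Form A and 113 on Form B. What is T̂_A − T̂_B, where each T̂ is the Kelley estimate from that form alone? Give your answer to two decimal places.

-0.71

T̂_A = 0.65(107) + 0.35(140) = 118.5500
T̂_B = 0.687(113) + 0.313(133) = 119.2600
T̂_A − T̂_B = -0.7100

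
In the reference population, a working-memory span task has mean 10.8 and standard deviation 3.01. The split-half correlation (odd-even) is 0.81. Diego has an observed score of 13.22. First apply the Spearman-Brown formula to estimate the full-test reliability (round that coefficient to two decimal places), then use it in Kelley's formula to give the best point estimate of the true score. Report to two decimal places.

Spearman-Brown: ρ = 2r/(1 + r) = 2(0.81)/(1 + 0.81) = 1.620/1.81 = 0.8950 → 0.90
Weight the observed score by reliability and the mean by (1 − reliability): T̂ = 0.90·13.22 + 0.10·10.8 = 11.8980 + 1.080 = 12.978.

12.98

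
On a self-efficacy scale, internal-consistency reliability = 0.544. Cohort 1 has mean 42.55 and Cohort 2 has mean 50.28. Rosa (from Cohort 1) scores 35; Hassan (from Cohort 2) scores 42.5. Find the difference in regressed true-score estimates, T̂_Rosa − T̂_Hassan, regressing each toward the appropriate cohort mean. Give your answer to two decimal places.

T̂_Rosa = 0.544(35) + 0.456(42.55) = 38.4428
T̂_Hassan = 0.544(42.5) + 0.456(50.28) = 46.0477
Difference = 38.4428 − 46.0477 = -7.6049

-7.60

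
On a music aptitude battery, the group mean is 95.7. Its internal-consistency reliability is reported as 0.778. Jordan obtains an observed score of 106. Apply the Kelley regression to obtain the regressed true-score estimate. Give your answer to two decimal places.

103.71

T̂ = 0.778(106) + 0.222(95.7) = 82.468 + 21.2454 = 103.713 → 103.71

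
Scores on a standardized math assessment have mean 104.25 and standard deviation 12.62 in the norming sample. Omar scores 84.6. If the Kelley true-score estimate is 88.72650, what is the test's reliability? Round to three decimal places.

0.790

T̂ = ρX + (1 − ρ)μ  ⇒  T̂ − μ = ρ(X − μ)
ρ = (T̂ − μ)/(X − μ) = (88.72650 − 104.25) / (84.6 − 104.25) = -15.52350 / -19.65 = 0.79000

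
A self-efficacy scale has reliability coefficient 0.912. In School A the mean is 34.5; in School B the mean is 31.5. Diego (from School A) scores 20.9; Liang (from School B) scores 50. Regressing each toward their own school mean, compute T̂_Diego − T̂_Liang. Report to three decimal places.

-26.275

T̂_Diego = 0.912(20.9) + 0.088(34.5) = 22.09680
T̂_Liang = 0.912(50) + 0.088(31.5) = 48.37200
Difference = 22.09680 − 48.37200 = -26.27520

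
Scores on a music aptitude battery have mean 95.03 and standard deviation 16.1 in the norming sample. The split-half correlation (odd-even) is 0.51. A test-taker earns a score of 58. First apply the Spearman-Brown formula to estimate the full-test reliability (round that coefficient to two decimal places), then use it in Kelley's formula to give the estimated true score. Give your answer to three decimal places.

69.850

Spearman-Brown: ρ = 2r/(1 + r) = 2(0.51)/(1 + 0.51) = 1.020/1.51 = 0.6755 → 0.68
T̂ = 0.68(58) + 0.32(95.03) = 39.44 + 30.4096 = 69.8496 → 69.850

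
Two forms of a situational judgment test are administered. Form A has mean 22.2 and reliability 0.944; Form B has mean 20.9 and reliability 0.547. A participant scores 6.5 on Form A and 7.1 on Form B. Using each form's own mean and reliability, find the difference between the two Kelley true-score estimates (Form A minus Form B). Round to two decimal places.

-5.97

T̂_A = 0.944(6.5) + 0.056(22.2) = 7.3792
T̂_B = 0.547(7.1) + 0.453(20.9) = 13.3514
T̂_A − T̂_B = -5.9722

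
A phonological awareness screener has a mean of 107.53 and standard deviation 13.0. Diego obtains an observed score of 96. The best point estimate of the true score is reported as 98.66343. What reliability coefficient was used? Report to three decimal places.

0.769

T̂ = ρX + (1 − ρ)μ  ⇒  T̂ − μ = ρ(X − μ)
ρ = (T̂ − μ)/(X − μ) = (98.66343 − 107.53) / (96 − 107.53) = -8.86657 / -11.53 = 0.76900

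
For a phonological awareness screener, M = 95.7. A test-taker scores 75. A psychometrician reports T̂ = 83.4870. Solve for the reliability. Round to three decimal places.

T̂ = ρX + (1 − ρ)μ  ⇒  T̂ − μ = ρ(X − μ)
ρ = (T̂ − μ)/(X − μ) = (83.4870 − 95.7) / (75 − 95.7) = -12.2130 / -20.7 = 0.59000

0.590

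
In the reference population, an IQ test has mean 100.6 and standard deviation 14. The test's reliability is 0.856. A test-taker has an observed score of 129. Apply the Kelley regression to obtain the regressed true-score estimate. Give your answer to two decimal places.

T̂ = ρX + (1 − ρ)μ
  = 0.856 × 129 + 0.144 × 100.6
  = 110.424 + 14.4864
  = 124.910
  ≈ 124.91

124.91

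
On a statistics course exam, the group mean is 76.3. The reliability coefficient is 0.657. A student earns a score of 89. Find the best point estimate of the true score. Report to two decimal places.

T̂ = 0.657(89) + 0.343(76.3) = 58.473 + 26.1709 = 84.644 → 84.64

84.64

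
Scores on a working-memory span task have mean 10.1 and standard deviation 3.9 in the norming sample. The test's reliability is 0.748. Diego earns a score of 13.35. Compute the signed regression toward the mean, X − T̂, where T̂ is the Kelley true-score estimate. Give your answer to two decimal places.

Regress the observed score toward the mean by the unreliability: T̂ = 0.748·13.35 + 0.252·10.1 = 9.98580 + 2.5452 = 12.5310.
X − T̂ = 13.35 − 12.531 = 0.819 → 0.82

0.82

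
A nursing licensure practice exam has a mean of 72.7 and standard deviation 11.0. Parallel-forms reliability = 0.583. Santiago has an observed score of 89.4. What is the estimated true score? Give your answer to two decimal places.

82.44

T̂ = 0.583(89.4) + 0.417(72.7) = 52.1202 + 30.3159 = 82.436 → 82.44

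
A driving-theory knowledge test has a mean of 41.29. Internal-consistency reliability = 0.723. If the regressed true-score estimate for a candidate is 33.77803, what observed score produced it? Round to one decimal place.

T̂ = ρX + (1 − ρ)μ  ⇒  X = (T̂ − (1 − ρ)μ) / ρ
X = (33.77803 − 0.277 × 41.29) / 0.723 = (33.77803 − 11.43733) / 0.723 = 22.34070 / 0.723 = 30.900

30.9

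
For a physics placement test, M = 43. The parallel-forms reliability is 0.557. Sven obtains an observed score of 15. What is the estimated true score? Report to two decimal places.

27.40

Weight the observed score by reliability and the mean by (1 − reliability): T̂ = 0.557·15 + 0.443·43 = 8.355 + 19.049 = 27.404.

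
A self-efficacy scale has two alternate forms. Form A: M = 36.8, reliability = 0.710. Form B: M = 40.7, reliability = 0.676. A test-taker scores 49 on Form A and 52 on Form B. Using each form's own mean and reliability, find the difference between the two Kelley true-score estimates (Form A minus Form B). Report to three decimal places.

T̂_A = 0.710(49) + 0.290(36.8) = 45.46200
T̂_B = 0.676(52) + 0.324(40.7) = 48.33880
T̂_A − T̂_B = -2.87680

-2.877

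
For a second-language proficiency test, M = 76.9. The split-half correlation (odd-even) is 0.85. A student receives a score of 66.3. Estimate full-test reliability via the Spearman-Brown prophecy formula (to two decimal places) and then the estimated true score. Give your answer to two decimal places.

Spearman-Brown: ρ = 2r/(1 + r) = 2(0.85)/(1 + 0.85) = 1.700/1.85 = 0.9189 → 0.92
T̂ = ρX + (1 − ρ)μ
  = 0.92 × 66.3 + 0.08 × 76.9
  = 60.996 + 6.152
  = 67.148
  ≈ 67.15

67.15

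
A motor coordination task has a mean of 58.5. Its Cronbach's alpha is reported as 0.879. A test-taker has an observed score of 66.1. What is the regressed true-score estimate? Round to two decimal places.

T̂ = ρX + (1 − ρ)μ
  = 0.879 × 66.1 + 0.121 × 58.5
  = 58.1019 + 7.0785
  = 65.180
  ≈ 65.18

65.18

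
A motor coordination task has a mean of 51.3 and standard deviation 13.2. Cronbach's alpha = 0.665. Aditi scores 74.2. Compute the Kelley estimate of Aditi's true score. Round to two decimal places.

66.53

T̂ = 0.665(74.2) + 0.335(51.3) = 49.3430 + 17.1855 = 66.529 → 66.53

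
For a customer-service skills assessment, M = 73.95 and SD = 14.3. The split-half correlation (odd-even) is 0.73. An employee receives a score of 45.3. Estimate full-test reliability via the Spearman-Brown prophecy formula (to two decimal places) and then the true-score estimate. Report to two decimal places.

49.88

Spearman-Brown: ρ = 2r/(1 + r) = 2(0.73)/(1 + 0.73) = 1.460/1.73 = 0.8439 → 0.84
T̂ = 0.84(45.3) + 0.16(73.95) = 38.052 + 11.8320 = 49.884 → 49.88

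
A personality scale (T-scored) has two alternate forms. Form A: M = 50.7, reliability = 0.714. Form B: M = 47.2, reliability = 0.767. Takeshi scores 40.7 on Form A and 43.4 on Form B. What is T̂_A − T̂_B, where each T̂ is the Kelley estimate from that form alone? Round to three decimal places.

T̂_A = 0.714(40.7) + 0.286(50.7) = 43.56000
T̂_B = 0.767(43.4) + 0.233(47.2) = 44.28540
T̂_A − T̂_B = -0.72540

-0.725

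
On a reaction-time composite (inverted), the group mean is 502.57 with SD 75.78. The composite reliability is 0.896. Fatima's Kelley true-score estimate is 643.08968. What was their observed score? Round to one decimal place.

659.4

T̂ = ρX + (1 − ρ)μ  ⇒  X = (T̂ − (1 − ρ)μ) / ρ
X = (643.08968 − 0.104 × 502.57) / 0.896 = (643.08968 − 52.26728) / 0.896 = 590.82240 / 0.896 = 659.400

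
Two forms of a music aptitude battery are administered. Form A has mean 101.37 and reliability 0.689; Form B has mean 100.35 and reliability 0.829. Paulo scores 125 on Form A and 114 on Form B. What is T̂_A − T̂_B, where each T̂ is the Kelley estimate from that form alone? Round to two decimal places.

T̂_A = 0.689(125) + 0.311(101.37) = 117.6511
T̂_B = 0.829(114) + 0.171(100.35) = 111.6659
T̂_A − T̂_B = 5.9852

5.99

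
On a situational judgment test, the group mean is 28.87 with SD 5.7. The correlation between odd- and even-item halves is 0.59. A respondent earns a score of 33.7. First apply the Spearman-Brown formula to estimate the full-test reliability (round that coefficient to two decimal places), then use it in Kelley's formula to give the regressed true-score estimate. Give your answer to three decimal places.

Spearman-Brown: ρ = 2r/(1 + r) = 2(0.59)/(1 + 0.59) = 1.180/1.59 = 0.7421 → 0.74
T̂ = 0.74(33.7) + 0.26(28.87) = 24.938 + 7.5062 = 32.4442 → 32.444

32.444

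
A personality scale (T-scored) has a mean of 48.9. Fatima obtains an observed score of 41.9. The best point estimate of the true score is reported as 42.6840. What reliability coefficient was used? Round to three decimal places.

0.888

T̂ = ρX + (1 − ρ)μ  ⇒  T̂ − μ = ρ(X − μ)
ρ = (T̂ − μ)/(X − μ) = (42.6840 − 48.9) / (41.9 − 48.9) = -6.2160 / -7.0 = 0.88800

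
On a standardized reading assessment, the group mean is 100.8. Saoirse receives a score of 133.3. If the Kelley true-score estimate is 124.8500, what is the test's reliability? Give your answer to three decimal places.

0.740

T̂ = ρX + (1 − ρ)μ  ⇒  T̂ − μ = ρ(X − μ)
ρ = (T̂ − μ)/(X − μ) = (124.8500 − 100.8) / (133.3 − 100.8) = 24.0500 / 32.5 = 0.74000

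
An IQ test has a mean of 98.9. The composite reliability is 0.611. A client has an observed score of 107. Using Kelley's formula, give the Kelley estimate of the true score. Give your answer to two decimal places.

103.85

T̂ = ρX + (1 − ρ)μ
  = 0.611 × 107 + 0.389 × 98.9
  = 65.377 + 38.4721
  = 103.849
  ≈ 103.85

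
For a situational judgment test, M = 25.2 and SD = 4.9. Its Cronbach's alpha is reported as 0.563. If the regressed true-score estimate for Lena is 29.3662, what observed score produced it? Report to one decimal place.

32.6

T̂ = ρX + (1 − ρ)μ  ⇒  X = (T̂ − (1 − ρ)μ) / ρ
X = (29.3662 − 0.437 × 25.2) / 0.563 = (29.3662 − 11.0124) / 0.563 = 18.3538 / 0.563 = 32.600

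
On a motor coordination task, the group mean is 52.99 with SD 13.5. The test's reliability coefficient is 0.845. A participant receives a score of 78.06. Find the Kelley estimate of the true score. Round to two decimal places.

Kelley's formula gives T̂ = 0.845·78.06 + 0.155·52.99 = 65.96070 + 8.21345 = 74.174.

74.17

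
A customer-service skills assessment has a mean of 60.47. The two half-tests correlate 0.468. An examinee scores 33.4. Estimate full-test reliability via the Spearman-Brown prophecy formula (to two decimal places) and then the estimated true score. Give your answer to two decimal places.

Spearman-Brown: ρ = 2r/(1 + r) = 2(0.468)/(1 + 0.468) = 0.9360/1.468 = 0.6376 → 0.64
T̂ = ρX + (1 − ρ)μ
  = 0.64 × 33.4 + 0.36 × 60.47
  = 21.376 + 21.7692
  = 43.145
  ≈ 43.15

43.15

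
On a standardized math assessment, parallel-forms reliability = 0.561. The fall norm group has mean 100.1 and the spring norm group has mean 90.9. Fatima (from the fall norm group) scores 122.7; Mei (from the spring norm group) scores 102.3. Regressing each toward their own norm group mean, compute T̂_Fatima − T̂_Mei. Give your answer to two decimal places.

T̂_Fatima = 0.561(122.7) + 0.439(100.1) = 112.7786
T̂_Mei = 0.561(102.3) + 0.439(90.9) = 97.2954
Difference = 112.7786 − 97.2954 = 15.4832

15.48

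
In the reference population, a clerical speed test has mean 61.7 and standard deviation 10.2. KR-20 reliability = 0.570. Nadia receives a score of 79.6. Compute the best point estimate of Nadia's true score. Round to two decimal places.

71.90

T̂ = 0.570(79.6) + 0.430(61.7) = 45.3720 + 26.5310 = 71.903 → 71.90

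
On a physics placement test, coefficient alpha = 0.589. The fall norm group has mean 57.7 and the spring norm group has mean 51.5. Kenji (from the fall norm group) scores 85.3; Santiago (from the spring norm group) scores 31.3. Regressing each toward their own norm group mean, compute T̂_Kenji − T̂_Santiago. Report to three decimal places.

T̂_Kenji = 0.589(85.3) + 0.411(57.7) = 73.95640
T̂_Santiago = 0.589(31.3) + 0.411(51.5) = 39.60220
Difference = 73.95640 − 39.60220 = 34.35420

34.354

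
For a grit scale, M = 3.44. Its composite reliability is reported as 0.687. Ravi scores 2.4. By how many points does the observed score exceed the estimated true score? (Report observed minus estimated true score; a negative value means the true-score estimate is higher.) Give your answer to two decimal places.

T̂ = ρX + (1 − ρ)μ
  = 0.687 × 2.4 + 0.313 × 3.44
  = 1.6488 + 1.07672
  = 2.7255
  ≈ 2.726
X − T̂ = 2.4 − 2.726 = -0.326 → -0.33

-0.33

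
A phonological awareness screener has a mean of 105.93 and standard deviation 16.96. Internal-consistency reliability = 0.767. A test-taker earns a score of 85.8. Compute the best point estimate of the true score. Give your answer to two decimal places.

90.49

Kelley's formula gives T̂ = 0.767·85.8 + 0.233·105.93 = 65.8086 + 24.68169 = 90.490.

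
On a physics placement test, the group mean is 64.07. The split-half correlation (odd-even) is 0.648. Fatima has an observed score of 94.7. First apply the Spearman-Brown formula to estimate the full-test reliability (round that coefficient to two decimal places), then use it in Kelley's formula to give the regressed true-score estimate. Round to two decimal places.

Spearman-Brown: ρ = 2r/(1 + r) = 2(0.648)/(1 + 0.648) = 1.2960/1.648 = 0.7864 → 0.79
Regress the observed score toward the mean by the unreliability: T̂ = 0.79·94.7 + 0.21·64.07 = 74.813 + 13.4547 = 88.268.

88.27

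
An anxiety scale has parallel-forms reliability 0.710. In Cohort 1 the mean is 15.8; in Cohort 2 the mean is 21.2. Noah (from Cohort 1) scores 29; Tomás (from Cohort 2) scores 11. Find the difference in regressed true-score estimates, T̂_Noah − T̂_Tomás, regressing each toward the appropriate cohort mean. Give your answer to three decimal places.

11.214

T̂_Noah = 0.710(29) + 0.290(15.8) = 25.17200
T̂_Tomás = 0.710(11) + 0.290(21.2) = 13.95800
Difference = 25.17200 − 13.95800 = 11.21400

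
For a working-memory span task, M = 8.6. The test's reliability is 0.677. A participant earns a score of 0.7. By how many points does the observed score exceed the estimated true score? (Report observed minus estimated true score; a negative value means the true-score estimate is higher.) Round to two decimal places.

-2.55

Kelley's formula gives T̂ = 0.677·0.7 + 0.323·8.6 = 0.4739 + 2.7778 = 3.2517.
X − T̂ = 0.7 − 3.252 = -2.552 → -2.55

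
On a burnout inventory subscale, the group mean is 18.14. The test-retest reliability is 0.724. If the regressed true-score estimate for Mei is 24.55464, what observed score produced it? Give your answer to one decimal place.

27.0

T̂ = ρX + (1 − ρ)μ  ⇒  X = (T̂ − (1 − ρ)μ) / ρ
X = (24.55464 − 0.276 × 18.14) / 0.724 = (24.55464 − 5.00664) / 0.724 = 19.54800 / 0.724 = 27.000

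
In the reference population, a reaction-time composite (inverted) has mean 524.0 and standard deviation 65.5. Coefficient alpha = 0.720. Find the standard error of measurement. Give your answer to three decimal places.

34.659

SEM = SD · √(1 − ρ) = 65.5 × √0.280 = 65.5 × 0.5292 = 34.6593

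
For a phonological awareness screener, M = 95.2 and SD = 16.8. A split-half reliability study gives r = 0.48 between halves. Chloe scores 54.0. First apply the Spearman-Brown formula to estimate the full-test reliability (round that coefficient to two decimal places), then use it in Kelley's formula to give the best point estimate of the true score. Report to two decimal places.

Spearman-Brown: ρ = 2r/(1 + r) = 2(0.48)/(1 + 0.48) = 0.960/1.48 = 0.6486 → 0.65
T̂ = 0.65(54.0) + 0.35(95.2) = 35.100 + 33.320 = 68.420 → 68.42

68.42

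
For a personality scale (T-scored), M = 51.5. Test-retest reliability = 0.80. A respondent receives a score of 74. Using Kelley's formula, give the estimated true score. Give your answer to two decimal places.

T̂ = 0.80(74) + 0.20(51.5) = 59.20 + 10.300 = 69.500 → 69.50

69.50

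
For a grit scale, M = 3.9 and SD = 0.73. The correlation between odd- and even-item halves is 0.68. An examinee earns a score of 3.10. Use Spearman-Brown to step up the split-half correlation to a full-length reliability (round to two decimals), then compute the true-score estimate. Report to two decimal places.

3.25

Spearman-Brown: ρ = 2r/(1 + r) = 2(0.68)/(1 + 0.68) = 1.360/1.68 = 0.8095 → 0.81
T̂ = 0.81(3.10) + 0.19(3.9) = 2.5110 + 0.741 = 3.252 → 3.25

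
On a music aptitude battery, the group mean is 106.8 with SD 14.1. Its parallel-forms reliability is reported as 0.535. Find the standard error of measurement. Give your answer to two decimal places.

9.61

SEM = SD · √(1 − ρ) = 14.1 × √0.465 = 14.1 × 0.6819 = 9.615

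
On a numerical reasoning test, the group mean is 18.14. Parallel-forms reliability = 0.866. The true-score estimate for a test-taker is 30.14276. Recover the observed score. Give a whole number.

T̂ = ρX + (1 − ρ)μ  ⇒  X = (T̂ − (1 − ρ)μ) / ρ
X = (30.14276 − 0.134 × 18.14) / 0.866 = (30.14276 − 2.43076) / 0.866 = 27.71200 / 0.866 = 32.00

32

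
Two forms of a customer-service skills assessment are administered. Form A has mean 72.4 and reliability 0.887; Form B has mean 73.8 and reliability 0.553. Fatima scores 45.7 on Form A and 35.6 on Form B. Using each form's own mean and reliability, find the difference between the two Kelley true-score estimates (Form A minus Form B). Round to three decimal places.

-3.958

T̂_A = 0.887(45.7) + 0.113(72.4) = 48.71710
T̂_B = 0.553(35.6) + 0.447(73.8) = 52.67540
T̂_A − T̂_B = -3.95830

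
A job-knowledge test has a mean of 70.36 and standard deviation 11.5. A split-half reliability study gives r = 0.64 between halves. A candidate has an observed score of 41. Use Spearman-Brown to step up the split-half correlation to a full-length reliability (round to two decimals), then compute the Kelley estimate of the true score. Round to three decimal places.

47.459

Spearman-Brown: ρ = 2r/(1 + r) = 2(0.64)/(1 + 0.64) = 1.280/1.64 = 0.7805 → 0.78
T̂ = ρX + (1 − ρ)μ
  = 0.78 × 41 + 0.22 × 70.36
  = 31.98 + 15.4792
  = 47.4592
  ≈ 47.459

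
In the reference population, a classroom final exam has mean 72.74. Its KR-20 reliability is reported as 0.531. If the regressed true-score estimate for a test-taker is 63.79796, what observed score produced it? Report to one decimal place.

55.9

T̂ = ρX + (1 − ρ)μ  ⇒  X = (T̂ − (1 − ρ)μ) / ρ
X = (63.79796 − 0.469 × 72.74) / 0.531 = (63.79796 − 34.11506) / 0.531 = 29.68290 / 0.531 = 55.900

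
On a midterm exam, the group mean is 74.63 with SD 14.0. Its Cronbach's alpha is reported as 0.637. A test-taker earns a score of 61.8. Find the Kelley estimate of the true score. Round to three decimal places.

66.457

T̂ = ρX + (1 − ρ)μ
  = 0.637 × 61.8 + 0.363 × 74.63
  = 39.3666 + 27.09069
  = 66.4573
  ≈ 66.457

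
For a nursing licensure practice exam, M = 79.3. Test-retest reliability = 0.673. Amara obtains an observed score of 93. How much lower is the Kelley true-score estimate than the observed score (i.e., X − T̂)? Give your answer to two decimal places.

Regress the observed score toward the mean by the unreliability: T̂ = 0.673·93 + 0.327·79.3 = 62.589 + 25.9311 = 88.5201.
X − T̂ = 93 − 88.520 = 4.480 → 4.48

4.48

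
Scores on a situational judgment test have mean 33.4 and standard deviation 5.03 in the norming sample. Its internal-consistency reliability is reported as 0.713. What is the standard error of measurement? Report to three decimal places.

SEM = SD · √(1 − ρ) = 5.03 × √0.287 = 5.03 × 0.5357 = 2.6947

2.695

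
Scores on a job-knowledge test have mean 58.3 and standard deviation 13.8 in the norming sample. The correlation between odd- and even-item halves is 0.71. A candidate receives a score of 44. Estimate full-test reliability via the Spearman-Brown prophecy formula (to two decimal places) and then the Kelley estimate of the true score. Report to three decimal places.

Spearman-Brown: ρ = 2r/(1 + r) = 2(0.71)/(1 + 0.71) = 1.420/1.71 = 0.8304 → 0.83
T̂ = 0.83(44) + 0.17(58.3) = 36.52 + 9.911 = 46.4310 → 46.431

46.431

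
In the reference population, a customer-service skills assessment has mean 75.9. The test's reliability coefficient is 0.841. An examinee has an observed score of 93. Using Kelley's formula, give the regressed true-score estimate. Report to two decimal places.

90.28

Kelley's formula gives T̂ = 0.841·93 + 0.159·75.9 = 78.213 + 12.0681 = 90.281.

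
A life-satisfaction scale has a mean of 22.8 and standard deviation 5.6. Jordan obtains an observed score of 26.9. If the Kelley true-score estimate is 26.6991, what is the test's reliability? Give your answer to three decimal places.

T̂ = ρX + (1 − ρ)μ  ⇒  T̂ − μ = ρ(X − μ)
ρ = (T̂ − μ)/(X − μ) = (26.6991 − 22.8) / (26.9 − 22.8) = 3.8991 / 4.1 = 0.95100

0.951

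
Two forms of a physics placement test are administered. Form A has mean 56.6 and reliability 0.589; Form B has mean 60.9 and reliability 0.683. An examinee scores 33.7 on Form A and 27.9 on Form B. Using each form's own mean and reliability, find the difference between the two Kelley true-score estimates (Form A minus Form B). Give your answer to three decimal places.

T̂_A = 0.589(33.7) + 0.411(56.6) = 43.11190
T̂_B = 0.683(27.9) + 0.317(60.9) = 38.36100
T̂_A − T̂_B = 4.75090

4.751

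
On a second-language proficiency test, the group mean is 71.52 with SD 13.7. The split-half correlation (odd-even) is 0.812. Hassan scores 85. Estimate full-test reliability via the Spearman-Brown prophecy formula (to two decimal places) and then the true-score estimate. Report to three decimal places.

Spearman-Brown: ρ = 2r/(1 + r) = 2(0.812)/(1 + 0.812) = 1.6240/1.812 = 0.8962 → 0.90
Regress the observed score toward the mean by the unreliability: T̂ = 0.90·85 + 0.10·71.52 = 76.50 + 7.1520 = 83.6520.

83.652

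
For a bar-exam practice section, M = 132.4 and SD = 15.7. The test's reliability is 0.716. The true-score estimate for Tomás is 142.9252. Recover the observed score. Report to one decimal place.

T̂ = ρX + (1 − ρ)μ  ⇒  X = (T̂ − (1 − ρ)μ) / ρ
X = (142.9252 − 0.284 × 132.4) / 0.716 = (142.9252 − 37.6016) / 0.716 = 105.3236 / 0.716 = 147.100

147.1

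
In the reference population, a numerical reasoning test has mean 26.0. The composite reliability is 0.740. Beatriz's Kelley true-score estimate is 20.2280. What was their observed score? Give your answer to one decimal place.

18.2

T̂ = ρX + (1 − ρ)μ  ⇒  X = (T̂ − (1 − ρ)μ) / ρ
X = (20.2280 − 0.260 × 26.0) / 0.740 = (20.2280 − 6.7600) / 0.740 = 13.4680 / 0.740 = 18.200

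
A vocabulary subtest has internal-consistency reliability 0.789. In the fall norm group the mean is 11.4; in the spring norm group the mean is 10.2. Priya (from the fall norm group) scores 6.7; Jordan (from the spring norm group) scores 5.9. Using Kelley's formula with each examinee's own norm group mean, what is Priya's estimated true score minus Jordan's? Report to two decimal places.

T̂_Priya = 0.789(6.7) + 0.211(11.4) = 7.6917
T̂_Jordan = 0.789(5.9) + 0.211(10.2) = 6.8073
Difference = 7.6917 − 6.8073 = 0.8844

0.88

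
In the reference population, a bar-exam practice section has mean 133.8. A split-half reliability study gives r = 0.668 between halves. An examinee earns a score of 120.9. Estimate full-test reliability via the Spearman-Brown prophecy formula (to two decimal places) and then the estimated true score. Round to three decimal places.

Spearman-Brown: ρ = 2r/(1 + r) = 2(0.668)/(1 + 0.668) = 1.3360/1.668 = 0.8010 → 0.80
Weight the observed score by reliability and the mean by (1 − reliability): T̂ = 0.80·120.9 + 0.20·133.8 = 96.720 + 26.760 = 123.4800.

123.480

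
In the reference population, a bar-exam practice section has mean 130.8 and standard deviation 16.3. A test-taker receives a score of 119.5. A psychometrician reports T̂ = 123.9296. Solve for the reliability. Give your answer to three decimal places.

0.608

T̂ = ρX + (1 − ρ)μ  ⇒  T̂ − μ = ρ(X − μ)
ρ = (T̂ − μ)/(X − μ) = (123.9296 − 130.8) / (119.5 − 130.8) = -6.8704 / -11.3 = 0.60800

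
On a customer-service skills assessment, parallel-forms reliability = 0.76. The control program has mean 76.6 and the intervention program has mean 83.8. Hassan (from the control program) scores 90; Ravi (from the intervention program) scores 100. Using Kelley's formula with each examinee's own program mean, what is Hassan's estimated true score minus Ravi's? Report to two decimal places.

-9.33

T̂_Hassan = 0.76(90) + 0.24(76.6) = 86.7840
T̂_Ravi = 0.76(100) + 0.24(83.8) = 96.1120
Difference = 86.7840 − 96.1120 = -9.3280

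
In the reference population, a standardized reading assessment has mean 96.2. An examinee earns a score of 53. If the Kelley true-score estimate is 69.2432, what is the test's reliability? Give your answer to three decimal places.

T̂ = ρX + (1 − ρ)μ  ⇒  T̂ − μ = ρ(X − μ)
ρ = (T̂ − μ)/(X − μ) = (69.2432 − 96.2) / (53 − 96.2) = -26.9568 / -43.2 = 0.62400

0.624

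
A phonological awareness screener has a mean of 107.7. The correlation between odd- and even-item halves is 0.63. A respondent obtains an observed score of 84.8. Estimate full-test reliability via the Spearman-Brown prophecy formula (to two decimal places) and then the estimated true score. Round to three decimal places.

Spearman-Brown: ρ = 2r/(1 + r) = 2(0.63)/(1 + 0.63) = 1.260/1.63 = 0.7730 → 0.77
T̂ = 0.77(84.8) + 0.23(107.7) = 65.296 + 24.771 = 90.0670 → 90.067

90.067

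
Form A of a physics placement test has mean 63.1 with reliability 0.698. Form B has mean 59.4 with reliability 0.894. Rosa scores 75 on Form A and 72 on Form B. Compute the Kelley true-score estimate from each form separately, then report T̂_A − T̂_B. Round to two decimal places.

T̂_A = 0.698(75) + 0.302(63.1) = 71.4062
T̂_B = 0.894(72) + 0.106(59.4) = 70.6644
T̂_A − T̂_B = 0.7418

0.74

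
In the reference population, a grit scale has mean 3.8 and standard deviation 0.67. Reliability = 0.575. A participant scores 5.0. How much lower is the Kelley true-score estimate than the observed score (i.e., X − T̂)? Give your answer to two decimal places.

T̂ = 0.575(5.0) + 0.425(3.8) = 2.8750 + 1.6150 = 4.4900 → 4.490
X − T̂ = 5.0 − 4.490 = 0.510 → 0.51

0.51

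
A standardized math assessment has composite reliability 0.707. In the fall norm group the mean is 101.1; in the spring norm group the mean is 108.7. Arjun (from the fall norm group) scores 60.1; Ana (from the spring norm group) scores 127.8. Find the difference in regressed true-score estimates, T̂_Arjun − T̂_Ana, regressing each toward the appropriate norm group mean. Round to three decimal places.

-50.091

T̂_Arjun = 0.707(60.1) + 0.293(101.1) = 72.11300
T̂_Ana = 0.707(127.8) + 0.293(108.7) = 122.20370
Difference = 72.11300 − 122.20370 = -50.09070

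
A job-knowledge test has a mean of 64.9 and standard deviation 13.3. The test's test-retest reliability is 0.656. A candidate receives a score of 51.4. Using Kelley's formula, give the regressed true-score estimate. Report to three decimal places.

56.044

T̂ = 0.656(51.4) + 0.344(64.9) = 33.7184 + 22.3256 = 56.0440 → 56.044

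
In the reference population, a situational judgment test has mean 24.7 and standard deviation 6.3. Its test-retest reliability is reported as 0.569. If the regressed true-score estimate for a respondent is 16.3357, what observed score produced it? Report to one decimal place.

T̂ = ρX + (1 − ρ)μ  ⇒  X = (T̂ − (1 − ρ)μ) / ρ
X = (16.3357 − 0.431 × 24.7) / 0.569 = (16.3357 − 10.6457) / 0.569 = 5.6900 / 0.569 = 10.000

10.0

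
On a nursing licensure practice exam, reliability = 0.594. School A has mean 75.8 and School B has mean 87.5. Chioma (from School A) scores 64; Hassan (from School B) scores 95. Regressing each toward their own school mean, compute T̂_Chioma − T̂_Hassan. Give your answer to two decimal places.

-23.16

T̂_Chioma = 0.594(64) + 0.406(75.8) = 68.7908
T̂_Hassan = 0.594(95) + 0.406(87.5) = 91.9550
Difference = 68.7908 − 91.9550 = -23.1642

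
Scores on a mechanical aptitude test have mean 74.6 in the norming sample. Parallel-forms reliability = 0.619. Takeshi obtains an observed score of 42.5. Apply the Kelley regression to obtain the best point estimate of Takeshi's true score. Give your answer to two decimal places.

54.73

Regress the observed score toward the mean by the unreliability: T̂ = 0.619·42.5 + 0.381·74.6 = 26.3075 + 28.4226 = 54.730.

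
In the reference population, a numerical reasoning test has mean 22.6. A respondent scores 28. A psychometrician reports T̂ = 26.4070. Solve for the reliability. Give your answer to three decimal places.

T̂ = ρX + (1 − ρ)μ  ⇒  T̂ − μ = ρ(X − μ)
ρ = (T̂ − μ)/(X − μ) = (26.4070 − 22.6) / (28 − 22.6) = 3.8070 / 5.4 = 0.70500

0.705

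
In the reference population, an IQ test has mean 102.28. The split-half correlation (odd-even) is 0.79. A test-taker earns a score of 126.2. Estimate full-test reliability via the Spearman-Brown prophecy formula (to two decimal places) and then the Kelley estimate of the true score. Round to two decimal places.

123.33

Spearman-Brown: ρ = 2r/(1 + r) = 2(0.79)/(1 + 0.79) = 1.580/1.79 = 0.8827 → 0.88
Regress the observed score toward the mean by the unreliability: T̂ = 0.88·126.2 + 0.12·102.28 = 111.056 + 12.2736 = 123.330.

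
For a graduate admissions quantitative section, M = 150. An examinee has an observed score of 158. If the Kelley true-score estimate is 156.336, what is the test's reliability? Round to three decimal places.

0.792

T̂ = ρX + (1 − ρ)μ  ⇒  T̂ − μ = ρ(X − μ)
ρ = (T̂ − μ)/(X − μ) = (156.336 − 150) / (158 − 150) = 6.336 / 8.0 = 0.79200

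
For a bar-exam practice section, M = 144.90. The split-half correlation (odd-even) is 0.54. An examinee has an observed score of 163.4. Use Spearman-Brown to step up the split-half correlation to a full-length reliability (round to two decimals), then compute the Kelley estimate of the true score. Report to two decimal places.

Spearman-Brown: ρ = 2r/(1 + r) = 2(0.54)/(1 + 0.54) = 1.080/1.54 = 0.7013 → 0.70
T̂ = ρX + (1 − ρ)μ
  = 0.70 × 163.4 + 0.30 × 144.90
  = 114.380 + 43.4700
  = 157.850
  ≈ 157.85

157.85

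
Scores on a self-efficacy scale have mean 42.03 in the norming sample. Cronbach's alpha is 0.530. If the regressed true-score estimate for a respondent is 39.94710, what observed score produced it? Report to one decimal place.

T̂ = ρX + (1 − ρ)μ  ⇒  X = (T̂ − (1 − ρ)μ) / ρ
X = (39.94710 − 0.470 × 42.03) / 0.530 = (39.94710 − 19.75410) / 0.530 = 20.19300 / 0.530 = 38.100

38.1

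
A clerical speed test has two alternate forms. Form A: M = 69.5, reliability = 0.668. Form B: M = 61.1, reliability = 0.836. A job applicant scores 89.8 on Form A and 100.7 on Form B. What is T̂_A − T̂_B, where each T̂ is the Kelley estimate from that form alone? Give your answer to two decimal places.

T̂_A = 0.668(89.8) + 0.332(69.5) = 83.0604
T̂_B = 0.836(100.7) + 0.164(61.1) = 94.2056
T̂_A − T̂_B = -11.1452

-11.15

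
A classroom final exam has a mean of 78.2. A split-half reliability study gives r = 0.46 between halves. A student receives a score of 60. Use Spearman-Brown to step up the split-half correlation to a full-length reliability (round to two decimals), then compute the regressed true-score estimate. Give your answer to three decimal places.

Spearman-Brown: ρ = 2r/(1 + r) = 2(0.46)/(1 + 0.46) = 0.920/1.46 = 0.6301 → 0.63
Regress the observed score toward the mean by the unreliability: T̂ = 0.63·60 + 0.37·78.2 = 37.80 + 28.934 = 66.7340.

66.734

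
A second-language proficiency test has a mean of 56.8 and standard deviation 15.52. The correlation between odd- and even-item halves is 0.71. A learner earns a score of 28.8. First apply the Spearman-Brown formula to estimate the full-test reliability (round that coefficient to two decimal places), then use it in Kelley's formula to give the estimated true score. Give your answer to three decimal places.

33.560

Spearman-Brown: ρ = 2r/(1 + r) = 2(0.71)/(1 + 0.71) = 1.420/1.71 = 0.8304 → 0.83
Regress the observed score toward the mean by the unreliability: T̂ = 0.83·28.8 + 0.17·56.8 = 23.904 + 9.656 = 33.5600.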